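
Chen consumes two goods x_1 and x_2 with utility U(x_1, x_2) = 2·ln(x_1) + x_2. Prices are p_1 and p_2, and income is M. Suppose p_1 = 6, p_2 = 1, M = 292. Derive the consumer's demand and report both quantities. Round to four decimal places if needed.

x_1* = 0.3333, x_2* = 290

MU_x_1 = 2/x_1, MU_x_2 = 1. Tangency: 2/x_1 = p_1/p_2.
So x_1*(p_1,p_2) = 2·p_2/p_1, independent of income; and x_2* = (M − 2·p_2)/p_2.
At the given prices: x_1* = 2·1/6 = 0.3333, and x_2* = 290.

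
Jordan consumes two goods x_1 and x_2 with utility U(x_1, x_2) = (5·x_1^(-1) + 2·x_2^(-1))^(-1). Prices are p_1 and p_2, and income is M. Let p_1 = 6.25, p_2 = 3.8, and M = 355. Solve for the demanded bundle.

x_1* = 38.0403, x_2* = 30.8548

MRS = MU_x_1/MU_x_2 = (5/2)·(x_2/x_1)^(2). Set equal to p_1/p_2.
Solve for the ratio: x_2/x_1 = [(2/5)·p_1/p_2]^(0.5).
With the ratio pinned down, the budget gives x_1* = M/(p_1 + p_2·(x_2/x_1)) and x_2* = (x_2/x_1)·x_1*.
Numerically x_2/x_1 = 0.811107, so x_1* = 355/(6.25 + 3.8·0.811107) = 38.0403 and x_2* = 0.811107·38.0403 = 30.8548.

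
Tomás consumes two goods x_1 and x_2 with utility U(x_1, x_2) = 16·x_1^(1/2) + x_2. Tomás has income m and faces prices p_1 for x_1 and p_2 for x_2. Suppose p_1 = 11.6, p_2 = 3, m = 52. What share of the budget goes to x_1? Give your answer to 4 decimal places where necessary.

share on x_1 = 0.9549

Set MRS = p_1/p_2: 8·x_1^(−1/2) = p_1/p_2.
Thus x_1* = (8·p_2/p_1)² — independent of m — with the rest of income spent on x_2.
Plugging in: x_1* = (8·3/11.6)² = 4.2806, x_2* = 0.7816.
Expenditure on x_1: 11.6·4.2806 = 49.6552; share = 0.9549.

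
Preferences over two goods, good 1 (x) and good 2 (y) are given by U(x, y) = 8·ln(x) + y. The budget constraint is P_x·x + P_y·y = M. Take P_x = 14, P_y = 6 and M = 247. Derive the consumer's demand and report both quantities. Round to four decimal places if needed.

x* = 3.4286, y* = 33.1667

So x*(P_x,P_y) = 8·P_y/P_x, independent of income; and y* = (M − 8·P_y)/P_y.
At the given prices: x* = 8·6/14 = 3.4286, and y* = 33.1667.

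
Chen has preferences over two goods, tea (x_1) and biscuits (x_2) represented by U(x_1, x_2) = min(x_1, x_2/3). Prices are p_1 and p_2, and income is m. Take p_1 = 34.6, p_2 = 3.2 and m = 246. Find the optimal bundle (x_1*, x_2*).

x_1* = 5.5656, x_2* = 16.6968

Here 34.6 + 3·3.2 = 44.2, giving x_1* = 5.5656 and x_2* = 16.6968.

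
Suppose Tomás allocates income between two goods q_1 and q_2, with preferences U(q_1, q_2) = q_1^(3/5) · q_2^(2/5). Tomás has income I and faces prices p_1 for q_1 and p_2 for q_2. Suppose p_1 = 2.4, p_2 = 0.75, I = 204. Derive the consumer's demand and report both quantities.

Demand: q_1*(p_1,p_2,I) = 0.6·I/p_1 and q_2* = 0.4·I/p_2.
At p_1=2.4, p_2=0.75, I=204: q_1* = 0.6·204/2.4 = 51, q_2* = 108.8.

q_1* = 51, q_2* = 108.8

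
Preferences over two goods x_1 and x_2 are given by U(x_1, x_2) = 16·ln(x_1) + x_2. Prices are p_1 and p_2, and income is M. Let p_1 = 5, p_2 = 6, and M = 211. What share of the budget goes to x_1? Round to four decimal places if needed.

Set MRS = p_1/p_2: (16/x_1)/1 = p_1/p_2.
So x_1*(p_1,p_2) = 16·p_2/p_1, independent of income; and x_2* = (M − 16·p_2)/p_2.
At the given prices: x_1* = 16·6/5 = 19.2, and x_2* = 19.1667.
Expenditure on x_1: 5·19.2 = 96; share = 0.455.

share on x_1 = 0.455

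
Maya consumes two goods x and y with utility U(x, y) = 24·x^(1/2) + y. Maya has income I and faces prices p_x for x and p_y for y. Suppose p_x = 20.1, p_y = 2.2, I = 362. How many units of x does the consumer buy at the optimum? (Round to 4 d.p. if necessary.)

Utility is quasi-linear in y; the FOC for x is 12/√x = p_x/p_y.
Solve: √x = 12·p_y/p_x, so x*(p_x,p_y) = (12·p_y/p_x)², and y* = (I − p_x·x*)/p_y.
Plugging in: x* = (12·2.2/20.1)² = 1.7251.

x* = 1.7251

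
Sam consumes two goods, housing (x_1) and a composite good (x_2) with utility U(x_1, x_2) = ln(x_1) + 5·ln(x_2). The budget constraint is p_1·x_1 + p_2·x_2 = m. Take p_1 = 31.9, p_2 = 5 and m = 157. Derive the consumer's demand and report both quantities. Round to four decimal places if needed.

MU_x_1/MU_x_2 = (x_2)/(5·x_1); tangency sets this equal to p_1/p_2.
So p_2·x_2 = 5·p_1·x_1; combined with the budget, a share 1/6 of income goes to x_1.
Demand: x_1*(p_1,p_2,m) = 1/6·m/p_1 and x_2* = 5/6·m/p_2.
At p_1=31.9, p_2=5, m=157: x_1* = 1/6·157/31.9 = 0.8203, x_2* = 26.1667.

x_1* = 0.8203, x_2* = 26.1667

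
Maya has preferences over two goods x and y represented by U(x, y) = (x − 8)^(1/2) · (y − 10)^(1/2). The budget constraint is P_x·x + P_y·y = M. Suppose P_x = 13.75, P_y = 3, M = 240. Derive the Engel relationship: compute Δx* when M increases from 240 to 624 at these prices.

MRS = (y−10)/(x−8). Tangency with P_x/P_y gives y−10 = (P_x/P_y)·(x−8).
Substituting into the budget: x* = 8 + 0.5·(M − 8·P_x − 10·P_y)/P_x, and y* = 10 + 0.5·(…)/P_y.
Discretionary income = 240 − 8·13.75 − 10·3 = 100; x* = 8 + 0.5·100/13.75 = 11.6364.
At M' = 624: x* = 25.6. Change: 25.6 − 11.6364 = 13.9636.

Δx* = 13.9636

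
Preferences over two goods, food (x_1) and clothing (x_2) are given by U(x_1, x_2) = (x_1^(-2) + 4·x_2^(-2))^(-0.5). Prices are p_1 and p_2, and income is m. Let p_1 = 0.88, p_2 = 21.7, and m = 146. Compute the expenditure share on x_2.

share on x_2 = 0.9308

MU_x_1 ∝ x_1^(-3), MU_x_2 ∝ 4·x_2^(-3), so MRS = (1/4)·(x_2/x_1)^(3) = p_1/p_2.
Hence x_2/x_1 = (4·p_1/p_2)^(1/(3)), i.e. raised to the 1/3 power.
Substitute x_2 = (x_2/x_1)·x_1 into the budget: x_1* = m/(p_1 + p_2·(x_2/x_1)).
Numerically x_2/x_1 = 0.545374, so x_1* = 146/(0.88 + 21.7·0.545374) = 11.4829 and x_2* = 0.545374·11.4829 = 6.2624.
Expenditure on x_2: 21.7·6.2624 = 135.8951; share = 0.9308.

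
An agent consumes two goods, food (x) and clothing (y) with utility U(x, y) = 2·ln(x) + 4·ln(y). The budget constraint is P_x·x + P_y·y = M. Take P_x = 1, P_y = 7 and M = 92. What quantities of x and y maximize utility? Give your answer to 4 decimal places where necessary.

Tangency: MRS = (1/2)·y/x = P_x/P_y.
So 2·P_y·y = 4·P_x·x; combined with the budget, a share 1/3 of income goes to x.
Demand: x*(P_x,P_y,M) = 1/3·M/P_x and y* = 2/3·M/P_y.
At P_x=1, P_y=7, M=92: x* = 1/3·92/1 = 30.6667, y* = 8.7619.

x* = 30.6667, y* = 8.7619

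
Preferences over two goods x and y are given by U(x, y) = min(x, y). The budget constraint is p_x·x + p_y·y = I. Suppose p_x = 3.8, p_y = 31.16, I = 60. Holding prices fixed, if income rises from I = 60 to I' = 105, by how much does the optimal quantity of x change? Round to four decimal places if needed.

Δx* = 1.2872

Demand: x*(p_x,p_y,I) = I/(p_x + p_y), y* = I/(p_x + p_y).
Here 3.8 + 31.16 = 34.96, giving x* = 1.7162.
At I' = 105: x* = 3.0034. Change: 3.0034 − 1.7162 = 1.2872.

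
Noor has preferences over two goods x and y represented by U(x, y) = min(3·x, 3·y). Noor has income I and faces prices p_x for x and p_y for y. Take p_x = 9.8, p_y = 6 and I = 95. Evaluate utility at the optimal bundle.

Leontief preferences: the optimum is at the kink where x/3 = y/3, i.e. y = x.
Budget: p_x·x + p_y·x = I, so (3·p_x + 3·p_y)·x = 3·I.
Demand: x*(p_x,p_y,I) = 3·I/(3·p_x + 3·p_y), y* = 3·I/(3·p_x + 3·p_y).
Here 3·9.8 + 3·6 = 47.4, giving x* = 6.0127 and y* = 6.0127.
Utility at the optimum: U(6.0127, 6.0127) = 18.038.

V = 18.038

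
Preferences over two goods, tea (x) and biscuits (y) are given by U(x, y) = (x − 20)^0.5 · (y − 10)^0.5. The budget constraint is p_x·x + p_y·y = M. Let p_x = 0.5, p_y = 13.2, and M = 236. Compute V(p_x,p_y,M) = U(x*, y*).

MRS = (y−10)/(x−20). Tangency with p_x/p_y gives y−10 = (p_x/p_y)·(x−20).
After buying the subsistence bundle (20, 10), a share 0.5 of the remaining income goes to x: x* = 20 + 0.5·(M − 20p_x − 10p_y)/p_x.
Discretionary income = 236 − 20·0.5 − 10·13.2 = 94; x* = 20 + 0.5·94/0.5 = 114; y* = 10 + 0.5·94/13.2 = 13.5606.
Utility at the optimum: U(114, 13.5606) = 18.2947.

V = 18.2947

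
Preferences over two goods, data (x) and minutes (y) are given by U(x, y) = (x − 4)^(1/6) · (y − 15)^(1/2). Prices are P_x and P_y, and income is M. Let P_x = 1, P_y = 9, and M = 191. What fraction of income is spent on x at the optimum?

share on x = 0.089

This is Cobb-Douglas in (x−4, y−15): tangency gives 1/6·P_y·(y−15) = 0.5·P_x·(x−4).
After buying the subsistence bundle (4, 15), a share 0.25 of the remaining income goes to x: x* = 4 + 0.25·(M − 4P_x − 15P_y)/P_x.
Discretionary income = 191 − 4·1 − 15·9 = 52; x* = 4 + 0.25·52/1 = 17; y* = 15 + 0.75·52/9 = 19.3333.
Expenditure on x: 1·17 = 17; share = 0.089.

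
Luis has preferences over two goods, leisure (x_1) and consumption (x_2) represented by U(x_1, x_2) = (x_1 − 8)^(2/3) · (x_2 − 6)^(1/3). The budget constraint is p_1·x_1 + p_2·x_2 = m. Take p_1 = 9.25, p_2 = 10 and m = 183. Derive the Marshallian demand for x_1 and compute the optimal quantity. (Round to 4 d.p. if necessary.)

x_1* = 11.5315

Let x_1' = x_1−8, x_2' = x_2−6. MRS = 2·x_2'/x_1' = p_1/p_2.
After buying the subsistence bundle (8, 6), a share 2/3 of the remaining income goes to x_1: x_1* = 8 + 2/3·(m − 8p_1 − 6p_2)/p_1.
Discretionary income = 183 − 8·9.25 − 6·10 = 49; x_1* = 8 + 2/3·49/9.25 = 11.5315.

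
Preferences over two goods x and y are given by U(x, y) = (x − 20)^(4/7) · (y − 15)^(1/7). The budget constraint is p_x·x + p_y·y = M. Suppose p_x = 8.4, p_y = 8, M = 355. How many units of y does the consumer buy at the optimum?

y* = 16.675

This is Cobb-Douglas in (x−20, y−15): tangency gives 4/7·p_y·(y−15) = 1/7·p_x·(x−20).
Substituting into the budget: x* = 20 + 0.8·(M − 20·p_x − 15·p_y)/p_x, and y* = 15 + 0.2·(…)/p_y.
Discretionary income = 355 − 20·8.4 − 15·8 = 67; y* = 15 + 0.2·67/8 = 16.675.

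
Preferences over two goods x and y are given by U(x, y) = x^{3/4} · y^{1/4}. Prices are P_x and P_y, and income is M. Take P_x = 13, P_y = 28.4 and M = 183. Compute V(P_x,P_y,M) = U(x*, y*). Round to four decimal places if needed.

V = 6.5985

Tangency: MRS = 3·y/x = P_x/P_y.
Rearranging, P_y·y = (1/3)·P_x·x. Substituting into the budget gives P_x·x·(1 + (1/3)) = M.
Demand: x*(P_x,P_y,M) = 0.75·M/P_x and y* = 0.25·M/P_y.
At P_x=13, P_y=28.4, M=183: x* = 0.75·183/13 = 10.5577, y* = 1.6109.
Utility at the optimum: U(10.5577, 1.6109) = 6.5985.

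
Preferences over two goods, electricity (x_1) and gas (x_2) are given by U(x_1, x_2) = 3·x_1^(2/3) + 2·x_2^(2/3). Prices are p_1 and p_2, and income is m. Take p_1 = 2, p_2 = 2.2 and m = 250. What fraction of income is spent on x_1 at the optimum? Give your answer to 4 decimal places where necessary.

Substitute x_2 = (x_2/x_1)·x_1 into the budget: x_1* = m/(p_1 + p_2·(x_2/x_1)).
Numerically x_2/x_1 = 0.222612, so x_1* = 250/(2 + 2.2·0.222612) = 100.4119 and x_2* = 0.222612·100.4119 = 22.3529.
Expenditure on x_1: 2·100.4119 = 200.8237; share = 0.8033.

share on x_1 = 0.8033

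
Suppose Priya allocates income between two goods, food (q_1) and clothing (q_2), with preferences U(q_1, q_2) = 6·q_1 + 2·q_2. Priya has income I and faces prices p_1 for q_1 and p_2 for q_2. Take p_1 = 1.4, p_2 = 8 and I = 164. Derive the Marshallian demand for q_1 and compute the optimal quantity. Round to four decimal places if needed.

q_1* = 117.1429

Perfect substitutes: compare marginal utility per dollar. 6/p_1 vs 2/p_2 → 4.2857 vs 0.25.
q_1 gives more utility per dollar, so spend all income on q_1: q_1* = I/p_1, q_2* = 0.
Numerically: q_1* = 117.1429, q_2* = 0.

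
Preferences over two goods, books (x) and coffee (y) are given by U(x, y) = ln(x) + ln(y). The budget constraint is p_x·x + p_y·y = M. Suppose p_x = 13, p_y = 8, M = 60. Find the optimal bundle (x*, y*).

The MRS is y/x. Set MRS = p_x/p_y.
So p_y·y = p_x·x; combined with the budget, a share 0.5 of income goes to x.
Demand: x*(p_x,p_y,M) = 0.5·M/p_x and y* = 0.5·M/p_y.
At p_x=13, p_y=8, M=60: x* = 0.5·60/13 = 2.3077, y* = 3.75.

x* = 2.3077, y* = 3.75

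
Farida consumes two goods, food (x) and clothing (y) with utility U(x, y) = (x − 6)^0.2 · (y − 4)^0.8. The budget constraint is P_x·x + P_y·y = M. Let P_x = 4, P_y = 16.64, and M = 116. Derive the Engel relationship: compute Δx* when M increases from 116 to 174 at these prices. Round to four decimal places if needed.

MRS = (1/4)·(y−4)/(x−6). Tangency with P_x/P_y gives y−4 = 4·(P_x/P_y)·(x−6).
Substituting into the budget: x* = 6 + 0.2·(M − 6·P_x − 4·P_y)/P_x, and y* = 4 + 0.8·(…)/P_y.
Discretionary income = 116 − 6·4 − 4·16.64 = 25.44; x* = 6 + 0.2·25.44/4 = 7.272.
At M' = 174: x* = 10.172. Change: 10.172 − 7.272 = 2.9.

Δx* = 2.9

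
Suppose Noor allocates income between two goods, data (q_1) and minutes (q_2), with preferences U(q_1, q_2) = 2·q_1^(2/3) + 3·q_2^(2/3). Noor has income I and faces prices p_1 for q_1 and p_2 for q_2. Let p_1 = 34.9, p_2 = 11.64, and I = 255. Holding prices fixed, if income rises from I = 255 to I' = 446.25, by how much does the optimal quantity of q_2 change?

Δq_2* = 15.9062

With the ratio pinned down, the budget gives q_1* = I/(p_1 + p_2·(q_2/q_1)) and q_2* = (q_2/q_1)·q_1*.
Numerically q_2/q_1 = 90.968517, so q_1* = 255/(34.9 + 11.64·90.968517) = 0.2331 and q_2* = 90.968517·0.2331 = 21.2082.
At I' = 446.25: q_2* = 37.1144. Change: 37.1144 − 21.2082 = 15.9062.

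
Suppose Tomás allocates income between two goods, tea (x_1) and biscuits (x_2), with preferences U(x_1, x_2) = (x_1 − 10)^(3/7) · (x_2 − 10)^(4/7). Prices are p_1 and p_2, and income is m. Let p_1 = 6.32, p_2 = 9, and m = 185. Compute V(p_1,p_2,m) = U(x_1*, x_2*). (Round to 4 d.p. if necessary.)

V = 2.0768

MRS = (3/4)·(x_2−10)/(x_1−10). Tangency with p_1/p_2 gives x_2−10 = (4/3)·(p_1/p_2)·(x_1−10).
After buying the subsistence bundle (10, 10), a share 3/7 of the remaining income goes to x_1: x_1* = 10 + 3/7·(m − 10p_1 − 10p_2)/p_1.
Discretionary income = 185 − 10·6.32 − 10·9 = 31.8; x_1* = 10 + 3/7·31.8/6.32 = 12.1564; x_2* = 10 + 4/7·31.8/9 = 12.019.
Utility at the optimum: U(12.1564, 12.019) = 2.0768.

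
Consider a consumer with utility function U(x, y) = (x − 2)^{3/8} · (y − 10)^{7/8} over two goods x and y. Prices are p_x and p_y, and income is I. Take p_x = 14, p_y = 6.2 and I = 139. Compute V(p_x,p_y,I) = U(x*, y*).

V = 4.5497

Let x' = x−2, y' = y−10. MRS = (3/7)·y'/x' = p_x/p_y.
Substituting into the budget: x* = 2 + 0.3·(I − 2·p_x − 10·p_y)/p_x, and y* = 10 + 0.7·(…)/p_y.
Discretionary income = 139 − 2·14 − 10·6.2 = 49; x* = 2 + 0.3·49/14 = 3.05; y* = 10 + 0.7·49/6.2 = 15.5323.
Utility at the optimum: U(3.05, 15.5323) = 4.5497.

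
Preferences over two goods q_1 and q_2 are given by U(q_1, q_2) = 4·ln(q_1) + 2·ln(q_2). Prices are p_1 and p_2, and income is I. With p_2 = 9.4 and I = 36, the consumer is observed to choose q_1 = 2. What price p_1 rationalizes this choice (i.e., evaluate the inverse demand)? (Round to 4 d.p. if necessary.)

p_1 = 12

The MRS is 2·q_2/q_1. Set MRS = p_1/p_2.
So 4·p_2·q_2 = 2·p_1·q_1; combined with the budget, a share 2/3 of income goes to q_1.
Demand: q_1*(p_1,p_2,I) = 2/3·I/p_1 and q_2* = 1/3·I/p_2.
Set q_1* = 2 in the demand function and solve for p_1: p_1 = 12.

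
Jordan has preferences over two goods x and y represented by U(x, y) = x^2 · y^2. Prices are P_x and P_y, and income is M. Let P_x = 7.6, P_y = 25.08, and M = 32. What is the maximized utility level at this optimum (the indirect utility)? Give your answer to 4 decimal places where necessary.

At P_x=7.6, P_y=25.08, M=32: x* = 0.5·32/7.6 = 2.1053, y* = 0.638.
Utility at the optimum: U(2.1053, 0.638) = 1.8038.

V = 1.8038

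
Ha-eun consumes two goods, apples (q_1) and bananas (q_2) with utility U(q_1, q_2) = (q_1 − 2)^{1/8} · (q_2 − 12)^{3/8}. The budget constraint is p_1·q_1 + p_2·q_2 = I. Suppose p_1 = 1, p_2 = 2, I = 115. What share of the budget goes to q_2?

share on q_2 = 0.7891

This is Cobb-Douglas in (q_1−2, q_2−12): tangency gives 0.125·p_2·(q_2−12) = 0.375·p_1·(q_1−2).
Substituting into the budget: q_1* = 2 + 0.25·(I − 2·p_1 − 12·p_2)/p_1, and q_2* = 12 + 0.75·(…)/p_2.
Discretionary income = 115 − 2·1 − 12·2 = 89; q_1* = 2 + 0.25·89/1 = 24.25; q_2* = 12 + 0.75·89/2 = 45.375.
Expenditure on q_2: 2·45.375 = 90.75; share = 0.7891.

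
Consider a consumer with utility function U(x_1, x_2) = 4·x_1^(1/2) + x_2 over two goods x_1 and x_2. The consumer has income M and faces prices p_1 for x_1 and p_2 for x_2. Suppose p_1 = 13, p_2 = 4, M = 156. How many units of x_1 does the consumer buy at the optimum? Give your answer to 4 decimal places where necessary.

Set MRS = p_1/p_2: 2·x_1^(−1/2) = p_1/p_2.
Thus x_1* = (2·p_2/p_1)² — independent of M — with the rest of income spent on x_2.
Plugging in: x_1* = (2·4/13)² = 0.3787.

x_1* = 0.3787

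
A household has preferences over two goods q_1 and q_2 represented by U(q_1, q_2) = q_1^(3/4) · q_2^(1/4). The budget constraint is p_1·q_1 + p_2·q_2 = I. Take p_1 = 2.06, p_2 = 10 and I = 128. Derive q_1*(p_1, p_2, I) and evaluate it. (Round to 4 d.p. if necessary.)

The MRS is 3·q_2/q_1. Set MRS = p_1/p_2.
Rearranging, p_2·q_2 = (1/3)·p_1·q_1. Substituting into the budget gives p_1·q_1·(1 + (1/3)) = I.
Demand: q_1*(p_1,p_2,I) = 0.75·I/p_1 and q_2* = 0.25·I/p_2.
At p_1=2.06, p_2=10, I=128: q_1* = 0.75·128/2.06 = 46.6019.

q_1* = 46.6019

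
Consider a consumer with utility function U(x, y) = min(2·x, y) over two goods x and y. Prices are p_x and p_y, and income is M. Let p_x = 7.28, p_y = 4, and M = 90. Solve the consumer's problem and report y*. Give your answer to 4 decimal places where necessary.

Leontief preferences: the optimum is at the kink where x/1 = y/2, i.e. y = 2·x.
Budget: p_x·x + p_y·2·x = M, so (p_x + 2·p_y)·x = M.
Demand: x*(p_x,p_y,M) = M/(p_x + 2·p_y), y* = 2·M/(p_x + 2·p_y).
Here 7.28 + 2·4 = 15.28, giving y* = 11.7801.

y* = 11.7801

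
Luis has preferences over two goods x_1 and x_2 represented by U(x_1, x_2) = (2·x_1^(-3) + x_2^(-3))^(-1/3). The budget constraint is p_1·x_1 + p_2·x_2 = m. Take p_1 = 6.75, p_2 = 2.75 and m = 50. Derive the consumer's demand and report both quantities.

x_1* = 5.1843, x_2* = 5.4567

From the CES first-order condition, 2·(x_2/x_1)^(4) = p_1/p_2.
Solve for the ratio: x_2/x_1 = [(1/2)·p_1/p_2]^(0.25).
Substitute x_2 = (x_2/x_1)·x_1 into the budget: x_1* = m/(p_1 + p_2·(x_2/x_1)).
Numerically x_2/x_1 = 1.052532, so x_1* = 50/(6.75 + 2.75·1.052532) = 5.1843 and x_2* = 1.052532·5.1843 = 5.4567.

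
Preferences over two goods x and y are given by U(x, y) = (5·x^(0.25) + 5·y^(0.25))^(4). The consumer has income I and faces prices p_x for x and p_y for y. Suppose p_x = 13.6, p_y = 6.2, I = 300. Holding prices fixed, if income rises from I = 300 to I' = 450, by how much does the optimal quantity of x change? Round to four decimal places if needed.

MU_x ∝ 5·x^(-0.75), MU_y ∝ 5·y^(-0.75), so MRS = (y/x)^(0.75) = p_x/p_y.
Solve for the ratio: y/x = [p_x/p_y]^(4/3).
With the ratio pinned down, the budget gives x* = I/(p_x + p_y·(y/x)) and y* = (y/x)·x*.
Numerically y/x = 2.850119, so x* = 300/(13.6 + 6.2·2.850119) = 9.5936.
At I' = 450: x* = 14.3905. Change: 14.3905 − 9.5936 = 4.7968.

Δx* = 4.7968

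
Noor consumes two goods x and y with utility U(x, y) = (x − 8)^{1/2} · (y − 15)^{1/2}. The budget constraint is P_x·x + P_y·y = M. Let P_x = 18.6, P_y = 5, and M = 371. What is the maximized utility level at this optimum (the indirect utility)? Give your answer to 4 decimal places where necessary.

V = 7.632

This is Cobb-Douglas in (x−8, y−15): tangency gives 0.5·P_y·(y−15) = 0.5·P_x·(x−8).
After buying the subsistence bundle (8, 15), a share 0.5 of the remaining income goes to x: x* = 8 + 0.5·(M − 8P_x − 15P_y)/P_x.
Discretionary income = 371 − 8·18.6 − 15·5 = 147.2; x* = 8 + 0.5·147.2/18.6 = 11.957; y* = 15 + 0.5·147.2/5 = 29.72.
Utility at the optimum: U(11.957, 29.72) = 7.632.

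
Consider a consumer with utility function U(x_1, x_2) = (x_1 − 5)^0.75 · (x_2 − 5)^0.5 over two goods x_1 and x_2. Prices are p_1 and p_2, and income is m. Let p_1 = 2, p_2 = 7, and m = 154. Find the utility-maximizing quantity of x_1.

Discretionary income = 154 − 5·2 − 5·7 = 109; x_1* = 5 + 0.6·109/2 = 37.7.

x_1* = 37.7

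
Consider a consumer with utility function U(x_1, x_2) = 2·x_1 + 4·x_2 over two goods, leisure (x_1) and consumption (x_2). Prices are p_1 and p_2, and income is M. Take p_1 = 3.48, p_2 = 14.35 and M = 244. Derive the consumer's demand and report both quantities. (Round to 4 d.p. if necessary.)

Perfect substitutes: compare marginal utility per dollar. 2/p_1 vs 4/p_2 → 0.5747 vs 0.2787.
x_1 gives more utility per dollar, so spend all income on x_1: x_1* = M/p_1, x_2* = 0.
Numerically: x_1* = 70.1149, x_2* = 0.

x_1* = 70.1149, x_2* = 0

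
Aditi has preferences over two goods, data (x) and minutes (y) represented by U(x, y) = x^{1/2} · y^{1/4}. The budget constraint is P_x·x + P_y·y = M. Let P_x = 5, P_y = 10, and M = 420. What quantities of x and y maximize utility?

x* = 56, y* = 14

Tangency: MRS = 2·y/x = P_x/P_y.
Rearranging, P_y·y = (1/2)·P_x·x. Substituting into the budget gives P_x·x·(1 + (1/2)) = M.
Demand: x*(P_x,P_y,M) = 2/3·M/P_x and y* = 1/3·M/P_y.
At P_x=5, P_y=10, M=420: x* = 2/3·420/5 = 56, y* = 14.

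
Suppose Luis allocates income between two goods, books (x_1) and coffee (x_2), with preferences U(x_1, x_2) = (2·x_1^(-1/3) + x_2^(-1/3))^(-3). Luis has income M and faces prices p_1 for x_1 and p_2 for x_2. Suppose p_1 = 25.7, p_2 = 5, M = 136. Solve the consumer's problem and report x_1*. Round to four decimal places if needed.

MRS = MU_x_1/MU_x_2 = 2·(x_2/x_1)^(4/3). Set equal to p_1/p_2.
Hence x_2/x_1 = ((1/2)·p_1/p_2)^(1/(4/3)), i.e. raised to the 0.75 power.
With the ratio pinned down, the budget gives x_1* = M/(p_1 + p_2·(x_2/x_1)) and x_2* = (x_2/x_1)·x_1*.
Numerically x_2/x_1 = 2.029784, so x_1* = 136/(25.7 + 5·2.029784) = 3.7937.

x_1* = 3.7937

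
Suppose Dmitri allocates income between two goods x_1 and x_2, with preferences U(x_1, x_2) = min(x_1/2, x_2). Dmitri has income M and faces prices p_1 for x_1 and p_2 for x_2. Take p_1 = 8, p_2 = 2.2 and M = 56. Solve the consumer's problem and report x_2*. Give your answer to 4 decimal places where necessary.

x_2* = 3.0769

Demand: x_1*(p_1,p_2,M) = 2·M/(2·p_1 + p_2), x_2* = M/(2·p_1 + p_2).
Here 2·8 + 2.2 = 18.2, giving x_2* = 3.0769.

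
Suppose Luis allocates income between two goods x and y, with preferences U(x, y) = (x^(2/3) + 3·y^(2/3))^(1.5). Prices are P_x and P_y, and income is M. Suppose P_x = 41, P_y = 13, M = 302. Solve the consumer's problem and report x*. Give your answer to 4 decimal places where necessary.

x* = 0.0273

MU_x ∝ x^(-1/3), MU_y ∝ 3·y^(-1/3), so MRS = (1/3)·(y/x)^(1/3) = P_x/P_y.
Solve for the ratio: y/x = [3·P_x/P_y]^(3).
Substitute y = (y/x)·x into the budget: x* = M/(P_x + P_y·(y/x)).
Numerically y/x = 847.003641, so x* = 302/(41 + 13·847.003641) = 0.0273.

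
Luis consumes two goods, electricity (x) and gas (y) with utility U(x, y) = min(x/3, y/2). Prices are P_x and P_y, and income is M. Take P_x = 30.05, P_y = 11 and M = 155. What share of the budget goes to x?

Demand: x*(P_x,P_y,M) = 3·M/(3·P_x + 2·P_y), y* = 2·M/(3·P_x + 2·P_y).
Here 3·30.05 + 2·11 = 112.15, giving x* = 4.1462 and y* = 2.7642.
Expenditure on x: 30.05·4.1462 = 124.5943; share = 0.8038.

share on x = 0.8038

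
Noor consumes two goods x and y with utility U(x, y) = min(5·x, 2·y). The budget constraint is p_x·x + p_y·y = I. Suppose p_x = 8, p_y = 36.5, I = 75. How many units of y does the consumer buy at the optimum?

y* = 1.8892

Leontief preferences: the optimum is at the kink where x/2 = y/5, i.e. y = (5/2)·x.
Budget: p_x·x + p_y·(5/2)·x = I, so (2·p_x + 5·p_y)·x = 2·I.
Demand: x*(p_x,p_y,I) = 2·I/(2·p_x + 5·p_y), y* = 5·I/(2·p_x + 5·p_y).
Here 2·8 + 5·36.5 = 198.5, giving y* = 1.8892.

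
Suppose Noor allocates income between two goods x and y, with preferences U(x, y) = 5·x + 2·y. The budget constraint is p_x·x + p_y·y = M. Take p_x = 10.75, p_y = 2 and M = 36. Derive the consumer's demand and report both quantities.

Linear utility — the consumer picks whichever good has higher MU/price: 5/10.75 = 0.4651 vs 2/2 = 1.
y gives more utility per dollar, so spend all income on y: y* = M/p_y, x* = 0.
Numerically: x* = 0, y* = 18.

x* = 0, y* = 18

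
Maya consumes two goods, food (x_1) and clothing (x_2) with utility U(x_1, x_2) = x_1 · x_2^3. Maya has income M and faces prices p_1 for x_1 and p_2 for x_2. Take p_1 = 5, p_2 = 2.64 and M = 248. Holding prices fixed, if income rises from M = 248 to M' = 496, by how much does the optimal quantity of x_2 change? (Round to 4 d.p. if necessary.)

The MRS is (1/3)·x_2/x_1. Set MRS = p_1/p_2.
Rearranging, p_2·x_2 = 3·p_1·x_1. Substituting into the budget gives p_1·x_1·(1 + 3) = M.
Demand: x_1*(p_1,p_2,M) = 0.25·M/p_1 and x_2* = 0.75·M/p_2.
At p_1=5, p_2=2.64, M=248: x_2* = 0.75·248/2.64 = 70.4545.
At M' = 496: x_2* = 140.9091. Change: 140.9091 − 70.4545 = 70.4545.

Δx_2* = 70.4545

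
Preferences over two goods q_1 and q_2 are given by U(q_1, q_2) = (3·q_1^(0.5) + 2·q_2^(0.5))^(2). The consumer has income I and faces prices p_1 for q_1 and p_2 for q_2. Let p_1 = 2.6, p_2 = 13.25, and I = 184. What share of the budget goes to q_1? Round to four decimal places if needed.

From the CES first-order condition, (3/2)·(q_2/q_1)^(0.5) = p_1/p_2.
Solve for the ratio: q_2/q_1 = [(2/3)·p_1/p_2]^(2).
Substitute q_2 = (q_2/q_1)·q_1 into the budget: q_1* = I/(p_1 + p_2·(q_2/q_1)).
Numerically q_2/q_1 = 0.017113, so q_1* = 184/(2.6 + 13.25·0.017113) = 65.0924 and q_2* = 0.017113·65.0924 = 1.1139.
Expenditure on q_1: 2.6·65.0924 = 169.2403; share = 0.9198.

share on q_1 = 0.9198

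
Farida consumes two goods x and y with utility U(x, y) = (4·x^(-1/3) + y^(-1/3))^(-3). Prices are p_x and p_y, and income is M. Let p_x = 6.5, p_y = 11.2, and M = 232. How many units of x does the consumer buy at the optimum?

MRS = MU_x/MU_y = 4·(y/x)^(4/3). Set equal to p_x/p_y.
Solve for the ratio: y/x = [(1/4)·p_x/p_y]^(0.75).
With the ratio pinned down, the budget gives x* = M/(p_x + p_y·(y/x)) and y* = (y/x)·x*.
Numerically y/x = 0.235086, so x* = 232/(6.5 + 11.2·0.235086) = 25.4025.

x* = 25.4025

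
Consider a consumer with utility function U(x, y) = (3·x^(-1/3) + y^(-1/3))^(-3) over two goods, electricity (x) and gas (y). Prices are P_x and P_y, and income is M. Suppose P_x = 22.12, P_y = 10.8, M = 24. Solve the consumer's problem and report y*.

y* = 0.5963

MRS = MU_x/MU_y = 3·(y/x)^(4/3). Set equal to P_x/P_y.
Hence y/x = ((1/3)·P_x/P_y)^(1/(4/3)), i.e. raised to the 0.75 power.
Substitute y = (y/x)·x into the budget: x* = M/(P_x + P_y·(y/x)).
Numerically y/x = 0.751069, so x* = 24/(22.12 + 10.8·0.751069) = 0.7939 and y* = 0.751069·0.7939 = 0.5963.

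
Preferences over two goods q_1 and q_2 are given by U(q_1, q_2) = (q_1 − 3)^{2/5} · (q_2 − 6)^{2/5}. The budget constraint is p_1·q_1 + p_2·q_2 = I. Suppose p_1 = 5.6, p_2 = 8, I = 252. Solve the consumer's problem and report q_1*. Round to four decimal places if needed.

q_1* = 19.7143

This is Cobb-Douglas in (q_1−3, q_2−6): tangency gives 0.4·p_2·(q_2−6) = 0.4·p_1·(q_1−3).
After buying the subsistence bundle (3, 6), a share 0.5 of the remaining income goes to q_1: q_1* = 3 + 0.5·(I − 3p_1 − 6p_2)/p_1.
Discretionary income = 252 − 3·5.6 − 6·8 = 187.2; q_1* = 3 + 0.5·187.2/5.6 = 19.7143.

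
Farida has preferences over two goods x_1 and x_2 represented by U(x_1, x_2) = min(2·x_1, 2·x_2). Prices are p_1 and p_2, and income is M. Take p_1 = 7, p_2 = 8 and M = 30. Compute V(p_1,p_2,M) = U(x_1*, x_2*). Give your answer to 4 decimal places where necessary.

V = 4

With perfect complements, no substitution: consume in ratio x_1:x_2 = 2:2.
Budget: p_1·x_1 + p_2·x_1 = M, so (2·p_1 + 2·p_2)·x_1 = 2·M.
Demand: x_1*(p_1,p_2,M) = 2·M/(2·p_1 + 2·p_2), x_2* = 2·M/(2·p_1 + 2·p_2).
Here 2·7 + 2·8 = 30, giving x_1* = 2 and x_2* = 2.
Utility at the optimum: U(2, 2) = 4.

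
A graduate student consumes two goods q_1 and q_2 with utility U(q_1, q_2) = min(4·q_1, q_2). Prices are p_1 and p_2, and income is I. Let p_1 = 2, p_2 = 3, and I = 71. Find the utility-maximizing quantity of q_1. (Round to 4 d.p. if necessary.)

Leontief preferences: the optimum is at the kink where q_1/1 = q_2/4, i.e. q_2 = 4·q_1.
Budget: p_1·q_1 + p_2·4·q_1 = I, so (p_1 + 4·p_2)·q_1 = I.
Demand: q_1*(p_1,p_2,I) = I/(p_1 + 4·p_2), q_2* = 4·I/(p_1 + 4·p_2).
Here 2 + 4·3 = 14, giving q_1* = 5.0714.

q_1* = 5.0714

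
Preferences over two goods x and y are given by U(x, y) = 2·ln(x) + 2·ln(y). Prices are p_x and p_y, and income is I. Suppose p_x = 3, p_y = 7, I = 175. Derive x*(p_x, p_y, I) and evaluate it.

MU_x/MU_y = (2·y)/(2·x); tangency sets this equal to p_x/p_y.
So 2·p_y·y = 2·p_x·x; combined with the budget, a share 0.5 of income goes to x.
Demand: x*(p_x,p_y,I) = 0.5·I/p_x and y* = 0.5·I/p_y.
At p_x=3, p_y=7, I=175: x* = 0.5·175/3 = 29.1667.

x* = 29.1667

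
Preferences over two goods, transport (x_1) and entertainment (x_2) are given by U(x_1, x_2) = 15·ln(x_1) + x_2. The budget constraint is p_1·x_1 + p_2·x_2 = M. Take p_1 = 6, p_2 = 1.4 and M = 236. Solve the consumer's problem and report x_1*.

x_1* = 3.5

MU_x_1 = 15/x_1, MU_x_2 = 1. Tangency: 15/x_1 = p_1/p_2.
So x_1*(p_1,p_2) = 15·p_2/p_1, independent of income; and x_2* = (M − 15·p_2)/p_2.
At the given prices: x_1* = 15·1.4/6 = 3.5.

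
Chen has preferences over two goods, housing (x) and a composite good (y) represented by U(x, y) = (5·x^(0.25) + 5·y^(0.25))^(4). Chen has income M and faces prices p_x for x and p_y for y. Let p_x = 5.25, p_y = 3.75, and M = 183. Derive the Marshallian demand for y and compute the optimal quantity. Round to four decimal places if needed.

y* = 25.7669

MRS = MU_x/MU_y = (y/x)^(0.75). Set equal to p_x/p_y.
Solve for the ratio: y/x = [p_x/p_y]^(4/3).
With the ratio pinned down, the budget gives x* = M/(p_x + p_y·(y/x)) and y* = (y/x)·x*.
Numerically y/x = 1.566165, so x* = 183/(5.25 + 3.75·1.566165) = 16.4522 and y* = 1.566165·16.4522 = 25.7669.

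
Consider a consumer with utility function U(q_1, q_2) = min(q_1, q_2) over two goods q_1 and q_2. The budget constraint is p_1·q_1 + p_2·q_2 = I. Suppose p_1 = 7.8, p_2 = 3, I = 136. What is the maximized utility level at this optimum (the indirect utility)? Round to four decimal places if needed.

V = 12.5926

Leontief preferences: the optimum is at the kink where q_1/1 = q_2/1, i.e. q_2 = q_1.
Budget: p_1·q_1 + p_2·q_1 = I, so (p_1 + p_2)·q_1 = I.
Demand: q_1*(p_1,p_2,I) = I/(p_1 + p_2), q_2* = I/(p_1 + p_2).
Here 7.8 + 3 = 10.8, giving q_1* = 12.5926 and q_2* = 12.5926.
Utility at the optimum: U(12.5926, 12.5926) = 12.5926.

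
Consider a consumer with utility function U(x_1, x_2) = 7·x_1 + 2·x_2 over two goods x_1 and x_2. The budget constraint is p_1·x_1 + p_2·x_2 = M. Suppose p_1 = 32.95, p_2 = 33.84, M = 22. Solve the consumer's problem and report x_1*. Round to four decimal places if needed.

x_1 gives more utility per dollar, so spend all income on x_1: x_1* = M/p_1, x_2* = 0.
Numerically: x_1* = 0.6677, x_2* = 0.

x_1* = 0.6677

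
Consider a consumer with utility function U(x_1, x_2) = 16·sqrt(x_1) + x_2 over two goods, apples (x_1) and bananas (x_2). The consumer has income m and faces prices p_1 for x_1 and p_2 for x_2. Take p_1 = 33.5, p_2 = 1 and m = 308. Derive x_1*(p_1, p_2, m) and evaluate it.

x_1* = 0.057

Set MRS = p_1/p_2: 8·x_1^(−1/2) = p_1/p_2.
Solve: √x_1 = 8·p_2/p_1, so x_1*(p_1,p_2) = (8·p_2/p_1)², and x_2* = (m − p_1·x_1*)/p_2.
Plugging in: x_1* = (8·1/33.5)² = 0.057.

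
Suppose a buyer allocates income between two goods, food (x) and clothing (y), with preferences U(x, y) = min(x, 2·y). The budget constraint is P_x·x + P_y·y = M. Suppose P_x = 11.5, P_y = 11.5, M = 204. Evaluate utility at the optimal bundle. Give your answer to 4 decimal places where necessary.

With perfect complements, no substitution: consume in ratio x:y = 2:1.
Budget: P_x·x + P_y·(1/2)·x = M, so (2·P_x + P_y)·x = 2·M.
Demand: x*(P_x,P_y,M) = 2·M/(2·P_x + P_y), y* = M/(2·P_x + P_y).
Here 2·11.5 + 11.5 = 34.5, giving x* = 11.8261 and y* = 5.913.
Utility at the optimum: U(11.8261, 5.913) = 11.8261.

V = 11.8261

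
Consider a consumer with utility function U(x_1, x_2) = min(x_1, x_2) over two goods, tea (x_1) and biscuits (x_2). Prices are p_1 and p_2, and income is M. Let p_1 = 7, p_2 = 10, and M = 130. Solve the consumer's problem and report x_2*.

With perfect complements, no substitution: consume in ratio x_1:x_2 = 1:1.
Budget: p_1·x_1 + p_2·x_1 = M, so (p_1 + p_2)·x_1 = M.
Demand: x_1*(p_1,p_2,M) = M/(p_1 + p_2), x_2* = M/(p_1 + p_2).
Here 7 + 10 = 17, giving x_2* = 7.6471.

x_2* = 7.6471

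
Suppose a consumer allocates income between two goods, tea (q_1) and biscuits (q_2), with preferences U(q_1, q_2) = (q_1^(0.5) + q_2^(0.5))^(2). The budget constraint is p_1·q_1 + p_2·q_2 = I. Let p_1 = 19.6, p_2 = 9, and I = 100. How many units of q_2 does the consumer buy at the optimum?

From the CES first-order condition, (q_2/q_1)^(0.5) = p_1/p_2.
Hence q_2/q_1 = (p_1/p_2)^(1/(0.5)), i.e. raised to the 2 power.
With the ratio pinned down, the budget gives q_1* = I/(p_1 + p_2·(q_2/q_1)) and q_2* = (q_2/q_1)·q_1*.
Numerically q_2/q_1 = 4.742716, so q_1* = 100/(19.6 + 9·4.742716) = 1.6055 and q_2* = 4.742716·1.6055 = 7.6146.

q_2* = 7.6146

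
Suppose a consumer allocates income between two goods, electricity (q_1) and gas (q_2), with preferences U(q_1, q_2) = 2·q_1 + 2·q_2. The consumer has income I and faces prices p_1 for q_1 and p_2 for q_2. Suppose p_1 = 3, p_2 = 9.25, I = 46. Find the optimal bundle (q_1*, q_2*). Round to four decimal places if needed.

q_1* = 15.3333, q_2* = 0

Perfect substitutes: compare marginal utility per dollar. 2/p_1 vs 2/p_2 → 0.6667 vs 0.2162.
q_1 gives more utility per dollar, so spend all income on q_1: q_1* = I/p_1, q_2* = 0.
Numerically: q_1* = 15.3333, q_2* = 0.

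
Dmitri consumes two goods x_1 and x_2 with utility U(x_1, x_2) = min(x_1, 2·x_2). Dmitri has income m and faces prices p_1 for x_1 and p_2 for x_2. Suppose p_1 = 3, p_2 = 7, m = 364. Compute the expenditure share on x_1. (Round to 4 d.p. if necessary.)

share on x_1 = 0.4615

Leontief preferences: the optimum is at the kink where x_1/2 = x_2/1, i.e. x_2 = (1/2)·x_1.
Budget: p_1·x_1 + p_2·(1/2)·x_1 = m, so (2·p_1 + p_2)·x_1 = 2·m.
Demand: x_1*(p_1,p_2,m) = 2·m/(2·p_1 + p_2), x_2* = m/(2·p_1 + p_2).
Here 2·3 + 7 = 13, giving x_1* = 56 and x_2* = 28.
Expenditure on x_1: 3·56 = 168; share = 0.4615.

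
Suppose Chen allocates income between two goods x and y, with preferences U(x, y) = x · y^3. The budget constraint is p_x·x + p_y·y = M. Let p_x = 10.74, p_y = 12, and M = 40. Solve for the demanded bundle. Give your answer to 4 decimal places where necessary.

Tangency: MRS = (1/3)·y/x = p_x/p_y.
So p_y·y = 3·p_x·x; combined with the budget, a share 0.25 of income goes to x.
Demand: x*(p_x,p_y,M) = 0.25·M/p_x and y* = 0.75·M/p_y.
At p_x=10.74, p_y=12, M=40: x* = 0.25·40/10.74 = 0.9311, y* = 2.5.

x* = 0.9311, y* = 2.5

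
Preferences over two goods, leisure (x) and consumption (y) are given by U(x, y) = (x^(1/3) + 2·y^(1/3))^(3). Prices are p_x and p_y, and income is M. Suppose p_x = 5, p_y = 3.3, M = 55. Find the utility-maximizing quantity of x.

From the CES first-order condition, (1/2)·(y/x)^(2/3) = p_x/p_y.
Hence y/x = (2·p_x/p_y)^(1/(2/3)), i.e. raised to the 1.5 power.
Substitute y = (y/x)·x into the budget: x* = M/(p_x + p_y·(y/x)).
Numerically y/x = 5.27508, so x* = 55/(5 + 3.3·5.27508) = 2.4545.

x* = 2.4545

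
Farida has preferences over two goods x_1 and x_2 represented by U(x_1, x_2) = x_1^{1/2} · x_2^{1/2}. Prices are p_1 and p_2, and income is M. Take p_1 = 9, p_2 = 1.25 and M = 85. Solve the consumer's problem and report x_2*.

x_2* = 34

The MRS is x_2/x_1. Set MRS = p_1/p_2.
So 0.5·p_2·x_2 = 0.5·p_1·x_1; combined with the budget, a share 0.5 of income goes to x_1.
Demand: x_1*(p_1,p_2,M) = 0.5·M/p_1 and x_2* = 0.5·M/p_2.
At p_1=9, p_2=1.25, M=85: x_2* = 0.5·85/1.25 = 34.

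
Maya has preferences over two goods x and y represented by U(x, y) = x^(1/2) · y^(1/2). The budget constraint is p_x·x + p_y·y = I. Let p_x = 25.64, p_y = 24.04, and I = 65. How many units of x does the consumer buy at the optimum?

x* = 1.2676

Demand: x*(p_x,p_y,I) = 0.5·I/p_x and y* = 0.5·I/p_y.
At p_x=25.64, p_y=24.04, I=65: x* = 0.5·65/25.64 = 1.2676.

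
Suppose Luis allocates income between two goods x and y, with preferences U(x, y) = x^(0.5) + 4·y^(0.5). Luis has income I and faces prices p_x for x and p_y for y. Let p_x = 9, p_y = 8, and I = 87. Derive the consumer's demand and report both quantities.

Substitute y = (y/x)·x into the budget: x* = I/(p_x + p_y·(y/x)).
Numerically y/x = 20.25, so x* = 87/(9 + 8·20.25) = 0.5088 and y* = 20.25·0.5088 = 10.3026.

x* = 0.5088, y* = 10.3026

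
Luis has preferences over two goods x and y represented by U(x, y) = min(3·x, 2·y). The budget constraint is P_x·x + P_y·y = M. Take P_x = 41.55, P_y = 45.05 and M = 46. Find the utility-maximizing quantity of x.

With perfect complements, no substitution: consume in ratio x:y = 2:3.
Budget: P_x·x + P_y·(3/2)·x = M, so (2·P_x + 3·P_y)·x = 2·M.
Demand: x*(P_x,P_y,M) = 2·M/(2·P_x + 3·P_y), y* = 3·M/(2·P_x + 3·P_y).
Here 2·41.55 + 3·45.05 = 218.25, giving x* = 0.4215.

x* = 0.4215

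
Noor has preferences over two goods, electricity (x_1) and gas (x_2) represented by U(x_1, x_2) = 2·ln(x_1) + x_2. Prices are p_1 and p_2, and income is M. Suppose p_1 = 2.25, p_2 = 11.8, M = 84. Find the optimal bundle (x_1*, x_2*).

x_1* = 10.4889, x_2* = 5.1186

MU_x_1 = 2/x_1, MU_x_2 = 1. Tangency: 2/x_1 = p_1/p_2.
So x_1*(p_1,p_2) = 2·p_2/p_1, independent of income; and x_2* = (M − 2·p_2)/p_2.
At the given prices: x_1* = 2·11.8/2.25 = 10.4889, and x_2* = 5.1186.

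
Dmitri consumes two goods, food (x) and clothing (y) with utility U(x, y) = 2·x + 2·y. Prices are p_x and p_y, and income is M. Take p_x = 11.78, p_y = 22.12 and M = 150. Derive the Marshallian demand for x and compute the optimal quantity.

Linear utility — the consumer picks whichever good has higher MU/price: 2/11.78 = 0.1698 vs 2/22.12 = 0.0904.
x gives more utility per dollar, so spend all income on x: x* = M/p_x, y* = 0.
Numerically: x* = 12.7334, y* = 0.

x* = 12.7334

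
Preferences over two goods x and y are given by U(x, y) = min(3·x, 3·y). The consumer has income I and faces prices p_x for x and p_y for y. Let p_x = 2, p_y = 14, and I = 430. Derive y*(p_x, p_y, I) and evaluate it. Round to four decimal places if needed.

y* = 26.875

Leontief preferences: the optimum is at the kink where x/3 = y/3, i.e. y = x.
Budget: p_x·x + p_y·x = I, so (3·p_x + 3·p_y)·x = 3·I.
Demand: x*(p_x,p_y,I) = 3·I/(3·p_x + 3·p_y), y* = 3·I/(3·p_x + 3·p_y).
Here 3·2 + 3·14 = 48, giving y* = 26.875.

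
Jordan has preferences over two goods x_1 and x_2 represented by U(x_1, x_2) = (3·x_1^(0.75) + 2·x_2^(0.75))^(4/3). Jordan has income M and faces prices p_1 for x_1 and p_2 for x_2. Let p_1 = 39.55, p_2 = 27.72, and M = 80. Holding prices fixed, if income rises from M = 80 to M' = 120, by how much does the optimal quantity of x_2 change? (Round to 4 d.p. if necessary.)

MRS = MU_x_1/MU_x_2 = (3/2)·(x_2/x_1)^(0.25). Set equal to p_1/p_2.
Solve for the ratio: x_2/x_1 = [(2/3)·p_1/p_2]^(4).
Substitute x_2 = (x_2/x_1)·x_1 into the budget: x_1* = M/(p_1 + p_2·(x_2/x_1)).
Numerically x_2/x_1 = 0.818555, so x_1* = 80/(39.55 + 27.72·0.818555) = 1.2853 and x_2* = 0.818555·1.2853 = 1.0521.
At M' = 120: x_2* = 1.5782. Change: 1.5782 − 1.0521 = 0.5261.

Δx_2* = 0.5261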